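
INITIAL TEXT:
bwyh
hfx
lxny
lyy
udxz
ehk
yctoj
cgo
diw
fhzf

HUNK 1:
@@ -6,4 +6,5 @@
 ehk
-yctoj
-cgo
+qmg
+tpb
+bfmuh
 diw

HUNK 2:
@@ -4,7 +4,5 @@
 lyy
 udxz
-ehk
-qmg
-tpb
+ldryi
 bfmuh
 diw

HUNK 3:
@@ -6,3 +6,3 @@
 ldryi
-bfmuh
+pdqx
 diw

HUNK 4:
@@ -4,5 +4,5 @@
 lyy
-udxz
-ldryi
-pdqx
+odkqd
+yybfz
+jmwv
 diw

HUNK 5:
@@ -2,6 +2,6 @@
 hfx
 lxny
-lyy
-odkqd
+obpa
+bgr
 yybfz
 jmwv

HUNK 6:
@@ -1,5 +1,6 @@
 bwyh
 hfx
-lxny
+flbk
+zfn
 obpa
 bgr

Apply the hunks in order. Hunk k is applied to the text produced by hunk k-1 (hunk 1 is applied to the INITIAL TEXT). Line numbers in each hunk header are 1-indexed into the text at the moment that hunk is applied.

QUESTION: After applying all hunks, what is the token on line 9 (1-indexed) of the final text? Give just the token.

Hunk 1: at line 6 remove [yctoj,cgo] add [qmg,tpb,bfmuh] -> 11 lines: bwyh hfx lxny lyy udxz ehk qmg tpb bfmuh diw fhzf
Hunk 2: at line 4 remove [ehk,qmg,tpb] add [ldryi] -> 9 lines: bwyh hfx lxny lyy udxz ldryi bfmuh diw fhzf
Hunk 3: at line 6 remove [bfmuh] add [pdqx] -> 9 lines: bwyh hfx lxny lyy udxz ldryi pdqx diw fhzf
Hunk 4: at line 4 remove [udxz,ldryi,pdqx] add [odkqd,yybfz,jmwv] -> 9 lines: bwyh hfx lxny lyy odkqd yybfz jmwv diw fhzf
Hunk 5: at line 2 remove [lyy,odkqd] add [obpa,bgr] -> 9 lines: bwyh hfx lxny obpa bgr yybfz jmwv diw fhzf
Hunk 6: at line 1 remove [lxny] add [flbk,zfn] -> 10 lines: bwyh hfx flbk zfn obpa bgr yybfz jmwv diw fhzf
Final line 9: diw

Answer: diw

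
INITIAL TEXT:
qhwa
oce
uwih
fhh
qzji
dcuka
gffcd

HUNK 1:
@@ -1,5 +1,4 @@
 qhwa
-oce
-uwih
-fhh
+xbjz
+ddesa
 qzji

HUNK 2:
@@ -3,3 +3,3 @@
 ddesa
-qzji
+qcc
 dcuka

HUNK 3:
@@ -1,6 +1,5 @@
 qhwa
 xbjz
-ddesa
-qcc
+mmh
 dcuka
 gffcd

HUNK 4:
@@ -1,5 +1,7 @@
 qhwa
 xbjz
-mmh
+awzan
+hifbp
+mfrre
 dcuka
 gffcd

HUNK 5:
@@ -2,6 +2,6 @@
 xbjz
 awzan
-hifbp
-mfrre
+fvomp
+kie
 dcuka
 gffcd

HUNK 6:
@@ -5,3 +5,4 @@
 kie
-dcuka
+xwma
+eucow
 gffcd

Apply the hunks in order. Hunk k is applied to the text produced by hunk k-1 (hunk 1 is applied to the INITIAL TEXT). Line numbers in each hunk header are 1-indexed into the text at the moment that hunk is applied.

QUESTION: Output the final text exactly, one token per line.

Answer: qhwa
xbjz
awzan
fvomp
kie
xwma
eucow
gffcd

Derivation:
Hunk 1: at line 1 remove [oce,uwih,fhh] add [xbjz,ddesa] -> 6 lines: qhwa xbjz ddesa qzji dcuka gffcd
Hunk 2: at line 3 remove [qzji] add [qcc] -> 6 lines: qhwa xbjz ddesa qcc dcuka gffcd
Hunk 3: at line 1 remove [ddesa,qcc] add [mmh] -> 5 lines: qhwa xbjz mmh dcuka gffcd
Hunk 4: at line 1 remove [mmh] add [awzan,hifbp,mfrre] -> 7 lines: qhwa xbjz awzan hifbp mfrre dcuka gffcd
Hunk 5: at line 2 remove [hifbp,mfrre] add [fvomp,kie] -> 7 lines: qhwa xbjz awzan fvomp kie dcuka gffcd
Hunk 6: at line 5 remove [dcuka] add [xwma,eucow] -> 8 lines: qhwa xbjz awzan fvomp kie xwma eucow gffcd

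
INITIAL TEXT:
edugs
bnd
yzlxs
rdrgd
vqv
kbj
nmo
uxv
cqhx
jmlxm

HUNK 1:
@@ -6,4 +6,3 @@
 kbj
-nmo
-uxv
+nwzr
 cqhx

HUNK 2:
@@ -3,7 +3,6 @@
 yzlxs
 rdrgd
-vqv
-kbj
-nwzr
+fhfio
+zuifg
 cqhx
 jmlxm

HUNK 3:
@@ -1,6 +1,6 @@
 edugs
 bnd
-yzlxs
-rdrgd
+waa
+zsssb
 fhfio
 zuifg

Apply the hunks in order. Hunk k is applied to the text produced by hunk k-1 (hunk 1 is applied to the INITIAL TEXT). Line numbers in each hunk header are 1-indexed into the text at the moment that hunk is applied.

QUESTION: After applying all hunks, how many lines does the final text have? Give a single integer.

Hunk 1: at line 6 remove [nmo,uxv] add [nwzr] -> 9 lines: edugs bnd yzlxs rdrgd vqv kbj nwzr cqhx jmlxm
Hunk 2: at line 3 remove [vqv,kbj,nwzr] add [fhfio,zuifg] -> 8 lines: edugs bnd yzlxs rdrgd fhfio zuifg cqhx jmlxm
Hunk 3: at line 1 remove [yzlxs,rdrgd] add [waa,zsssb] -> 8 lines: edugs bnd waa zsssb fhfio zuifg cqhx jmlxm
Final line count: 8

Answer: 8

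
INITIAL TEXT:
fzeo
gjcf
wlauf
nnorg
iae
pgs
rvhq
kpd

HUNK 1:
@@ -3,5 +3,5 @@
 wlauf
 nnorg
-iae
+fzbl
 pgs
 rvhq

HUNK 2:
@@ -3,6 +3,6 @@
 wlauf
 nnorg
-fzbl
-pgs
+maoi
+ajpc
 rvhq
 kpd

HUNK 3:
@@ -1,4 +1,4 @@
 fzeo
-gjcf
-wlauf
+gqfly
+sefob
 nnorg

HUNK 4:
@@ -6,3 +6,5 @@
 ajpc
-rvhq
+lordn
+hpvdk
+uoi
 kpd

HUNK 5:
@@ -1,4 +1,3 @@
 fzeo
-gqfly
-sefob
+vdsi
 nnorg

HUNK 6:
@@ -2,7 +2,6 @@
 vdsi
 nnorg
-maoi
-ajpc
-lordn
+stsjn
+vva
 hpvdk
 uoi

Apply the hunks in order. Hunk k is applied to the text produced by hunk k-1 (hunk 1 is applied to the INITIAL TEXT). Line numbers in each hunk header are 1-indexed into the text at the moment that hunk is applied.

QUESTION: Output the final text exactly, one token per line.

Answer: fzeo
vdsi
nnorg
stsjn
vva
hpvdk
uoi
kpd

Derivation:
Hunk 1: at line 3 remove [iae] add [fzbl] -> 8 lines: fzeo gjcf wlauf nnorg fzbl pgs rvhq kpd
Hunk 2: at line 3 remove [fzbl,pgs] add [maoi,ajpc] -> 8 lines: fzeo gjcf wlauf nnorg maoi ajpc rvhq kpd
Hunk 3: at line 1 remove [gjcf,wlauf] add [gqfly,sefob] -> 8 lines: fzeo gqfly sefob nnorg maoi ajpc rvhq kpd
Hunk 4: at line 6 remove [rvhq] add [lordn,hpvdk,uoi] -> 10 lines: fzeo gqfly sefob nnorg maoi ajpc lordn hpvdk uoi kpd
Hunk 5: at line 1 remove [gqfly,sefob] add [vdsi] -> 9 lines: fzeo vdsi nnorg maoi ajpc lordn hpvdk uoi kpd
Hunk 6: at line 2 remove [maoi,ajpc,lordn] add [stsjn,vva] -> 8 lines: fzeo vdsi nnorg stsjn vva hpvdk uoi kpd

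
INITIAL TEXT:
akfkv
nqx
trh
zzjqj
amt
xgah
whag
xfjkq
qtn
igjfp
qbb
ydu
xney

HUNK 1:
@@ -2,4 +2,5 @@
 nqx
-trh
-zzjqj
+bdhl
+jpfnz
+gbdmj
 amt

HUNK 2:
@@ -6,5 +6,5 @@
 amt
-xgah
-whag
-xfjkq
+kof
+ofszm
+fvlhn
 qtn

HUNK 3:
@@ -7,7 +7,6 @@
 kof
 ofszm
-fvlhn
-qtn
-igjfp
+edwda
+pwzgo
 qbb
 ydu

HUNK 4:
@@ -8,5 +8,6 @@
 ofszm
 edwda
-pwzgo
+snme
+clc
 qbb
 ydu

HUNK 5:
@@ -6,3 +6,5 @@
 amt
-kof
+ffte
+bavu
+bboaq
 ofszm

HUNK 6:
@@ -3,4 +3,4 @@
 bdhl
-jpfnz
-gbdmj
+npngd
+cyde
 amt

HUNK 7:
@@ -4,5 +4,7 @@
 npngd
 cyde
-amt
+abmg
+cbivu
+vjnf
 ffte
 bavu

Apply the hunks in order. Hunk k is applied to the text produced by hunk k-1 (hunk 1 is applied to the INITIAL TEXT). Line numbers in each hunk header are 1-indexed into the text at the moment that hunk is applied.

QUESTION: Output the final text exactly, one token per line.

Answer: akfkv
nqx
bdhl
npngd
cyde
abmg
cbivu
vjnf
ffte
bavu
bboaq
ofszm
edwda
snme
clc
qbb
ydu
xney

Derivation:
Hunk 1: at line 2 remove [trh,zzjqj] add [bdhl,jpfnz,gbdmj] -> 14 lines: akfkv nqx bdhl jpfnz gbdmj amt xgah whag xfjkq qtn igjfp qbb ydu xney
Hunk 2: at line 6 remove [xgah,whag,xfjkq] add [kof,ofszm,fvlhn] -> 14 lines: akfkv nqx bdhl jpfnz gbdmj amt kof ofszm fvlhn qtn igjfp qbb ydu xney
Hunk 3: at line 7 remove [fvlhn,qtn,igjfp] add [edwda,pwzgo] -> 13 lines: akfkv nqx bdhl jpfnz gbdmj amt kof ofszm edwda pwzgo qbb ydu xney
Hunk 4: at line 8 remove [pwzgo] add [snme,clc] -> 14 lines: akfkv nqx bdhl jpfnz gbdmj amt kof ofszm edwda snme clc qbb ydu xney
Hunk 5: at line 6 remove [kof] add [ffte,bavu,bboaq] -> 16 lines: akfkv nqx bdhl jpfnz gbdmj amt ffte bavu bboaq ofszm edwda snme clc qbb ydu xney
Hunk 6: at line 3 remove [jpfnz,gbdmj] add [npngd,cyde] -> 16 lines: akfkv nqx bdhl npngd cyde amt ffte bavu bboaq ofszm edwda snme clc qbb ydu xney
Hunk 7: at line 4 remove [amt] add [abmg,cbivu,vjnf] -> 18 lines: akfkv nqx bdhl npngd cyde abmg cbivu vjnf ffte bavu bboaq ofszm edwda snme clc qbb ydu xney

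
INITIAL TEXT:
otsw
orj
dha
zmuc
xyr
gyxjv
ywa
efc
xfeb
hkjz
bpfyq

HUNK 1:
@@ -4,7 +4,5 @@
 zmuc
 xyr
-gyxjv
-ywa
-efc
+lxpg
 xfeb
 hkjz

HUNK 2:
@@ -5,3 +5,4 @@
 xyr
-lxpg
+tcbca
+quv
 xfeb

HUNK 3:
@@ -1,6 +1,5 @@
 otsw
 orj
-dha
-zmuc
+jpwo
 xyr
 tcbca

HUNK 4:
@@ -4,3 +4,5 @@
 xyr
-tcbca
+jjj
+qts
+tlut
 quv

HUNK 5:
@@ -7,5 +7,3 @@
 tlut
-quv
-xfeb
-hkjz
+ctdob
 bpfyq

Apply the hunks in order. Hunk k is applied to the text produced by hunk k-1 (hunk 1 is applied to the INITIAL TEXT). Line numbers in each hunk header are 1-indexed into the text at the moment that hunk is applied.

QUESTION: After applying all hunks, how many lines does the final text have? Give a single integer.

Hunk 1: at line 4 remove [gyxjv,ywa,efc] add [lxpg] -> 9 lines: otsw orj dha zmuc xyr lxpg xfeb hkjz bpfyq
Hunk 2: at line 5 remove [lxpg] add [tcbca,quv] -> 10 lines: otsw orj dha zmuc xyr tcbca quv xfeb hkjz bpfyq
Hunk 3: at line 1 remove [dha,zmuc] add [jpwo] -> 9 lines: otsw orj jpwo xyr tcbca quv xfeb hkjz bpfyq
Hunk 4: at line 4 remove [tcbca] add [jjj,qts,tlut] -> 11 lines: otsw orj jpwo xyr jjj qts tlut quv xfeb hkjz bpfyq
Hunk 5: at line 7 remove [quv,xfeb,hkjz] add [ctdob] -> 9 lines: otsw orj jpwo xyr jjj qts tlut ctdob bpfyq
Final line count: 9

Answer: 9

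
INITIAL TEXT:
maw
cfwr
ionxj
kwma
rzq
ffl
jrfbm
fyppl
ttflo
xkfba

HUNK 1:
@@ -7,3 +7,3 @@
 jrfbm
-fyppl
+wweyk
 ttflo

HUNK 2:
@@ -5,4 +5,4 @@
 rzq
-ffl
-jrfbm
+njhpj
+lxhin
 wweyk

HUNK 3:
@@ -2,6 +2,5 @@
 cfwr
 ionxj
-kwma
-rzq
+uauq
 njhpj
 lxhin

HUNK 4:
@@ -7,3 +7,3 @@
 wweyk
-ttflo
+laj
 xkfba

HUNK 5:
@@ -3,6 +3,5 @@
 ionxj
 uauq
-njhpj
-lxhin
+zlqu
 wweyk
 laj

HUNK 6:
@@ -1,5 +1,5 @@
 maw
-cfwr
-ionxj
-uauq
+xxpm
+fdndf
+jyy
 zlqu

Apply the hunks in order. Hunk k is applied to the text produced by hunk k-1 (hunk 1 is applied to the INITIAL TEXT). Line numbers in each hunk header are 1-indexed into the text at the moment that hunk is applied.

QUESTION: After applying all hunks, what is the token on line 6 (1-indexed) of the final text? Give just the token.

Answer: wweyk

Derivation:
Hunk 1: at line 7 remove [fyppl] add [wweyk] -> 10 lines: maw cfwr ionxj kwma rzq ffl jrfbm wweyk ttflo xkfba
Hunk 2: at line 5 remove [ffl,jrfbm] add [njhpj,lxhin] -> 10 lines: maw cfwr ionxj kwma rzq njhpj lxhin wweyk ttflo xkfba
Hunk 3: at line 2 remove [kwma,rzq] add [uauq] -> 9 lines: maw cfwr ionxj uauq njhpj lxhin wweyk ttflo xkfba
Hunk 4: at line 7 remove [ttflo] add [laj] -> 9 lines: maw cfwr ionxj uauq njhpj lxhin wweyk laj xkfba
Hunk 5: at line 3 remove [njhpj,lxhin] add [zlqu] -> 8 lines: maw cfwr ionxj uauq zlqu wweyk laj xkfba
Hunk 6: at line 1 remove [cfwr,ionxj,uauq] add [xxpm,fdndf,jyy] -> 8 lines: maw xxpm fdndf jyy zlqu wweyk laj xkfba
Final line 6: wweyk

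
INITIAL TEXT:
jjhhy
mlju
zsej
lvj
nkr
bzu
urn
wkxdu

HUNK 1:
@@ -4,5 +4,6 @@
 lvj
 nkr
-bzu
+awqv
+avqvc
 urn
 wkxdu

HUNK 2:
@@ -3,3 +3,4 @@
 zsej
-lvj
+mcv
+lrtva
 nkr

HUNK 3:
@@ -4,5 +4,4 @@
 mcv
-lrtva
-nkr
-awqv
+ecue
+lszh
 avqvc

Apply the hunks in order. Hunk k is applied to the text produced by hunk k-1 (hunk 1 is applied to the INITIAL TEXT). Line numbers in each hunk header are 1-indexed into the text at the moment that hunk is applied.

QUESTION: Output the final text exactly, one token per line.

Hunk 1: at line 4 remove [bzu] add [awqv,avqvc] -> 9 lines: jjhhy mlju zsej lvj nkr awqv avqvc urn wkxdu
Hunk 2: at line 3 remove [lvj] add [mcv,lrtva] -> 10 lines: jjhhy mlju zsej mcv lrtva nkr awqv avqvc urn wkxdu
Hunk 3: at line 4 remove [lrtva,nkr,awqv] add [ecue,lszh] -> 9 lines: jjhhy mlju zsej mcv ecue lszh avqvc urn wkxdu

Answer: jjhhy
mlju
zsej
mcv
ecue
lszh
avqvc
urn
wkxdu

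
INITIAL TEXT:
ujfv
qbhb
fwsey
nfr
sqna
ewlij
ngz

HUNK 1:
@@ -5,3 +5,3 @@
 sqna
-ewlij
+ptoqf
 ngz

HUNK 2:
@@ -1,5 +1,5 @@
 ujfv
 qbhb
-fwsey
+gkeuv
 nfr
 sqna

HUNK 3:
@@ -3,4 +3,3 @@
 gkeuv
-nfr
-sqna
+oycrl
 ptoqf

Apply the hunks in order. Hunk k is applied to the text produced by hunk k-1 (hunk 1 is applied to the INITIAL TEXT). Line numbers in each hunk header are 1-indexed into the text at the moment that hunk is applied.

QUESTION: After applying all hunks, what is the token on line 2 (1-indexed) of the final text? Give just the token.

Answer: qbhb

Derivation:
Hunk 1: at line 5 remove [ewlij] add [ptoqf] -> 7 lines: ujfv qbhb fwsey nfr sqna ptoqf ngz
Hunk 2: at line 1 remove [fwsey] add [gkeuv] -> 7 lines: ujfv qbhb gkeuv nfr sqna ptoqf ngz
Hunk 3: at line 3 remove [nfr,sqna] add [oycrl] -> 6 lines: ujfv qbhb gkeuv oycrl ptoqf ngz
Final line 2: qbhb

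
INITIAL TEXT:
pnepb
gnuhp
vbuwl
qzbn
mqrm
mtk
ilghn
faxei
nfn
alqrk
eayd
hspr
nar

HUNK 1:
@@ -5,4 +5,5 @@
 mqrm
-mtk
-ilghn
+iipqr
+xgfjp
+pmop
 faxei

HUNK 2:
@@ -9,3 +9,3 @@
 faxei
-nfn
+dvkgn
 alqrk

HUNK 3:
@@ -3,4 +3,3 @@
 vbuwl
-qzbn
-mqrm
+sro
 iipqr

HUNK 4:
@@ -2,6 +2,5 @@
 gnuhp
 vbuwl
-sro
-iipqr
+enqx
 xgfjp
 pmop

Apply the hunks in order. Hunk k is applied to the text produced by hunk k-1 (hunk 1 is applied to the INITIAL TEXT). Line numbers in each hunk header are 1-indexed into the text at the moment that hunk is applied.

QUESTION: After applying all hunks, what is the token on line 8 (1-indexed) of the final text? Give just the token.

Hunk 1: at line 5 remove [mtk,ilghn] add [iipqr,xgfjp,pmop] -> 14 lines: pnepb gnuhp vbuwl qzbn mqrm iipqr xgfjp pmop faxei nfn alqrk eayd hspr nar
Hunk 2: at line 9 remove [nfn] add [dvkgn] -> 14 lines: pnepb gnuhp vbuwl qzbn mqrm iipqr xgfjp pmop faxei dvkgn alqrk eayd hspr nar
Hunk 3: at line 3 remove [qzbn,mqrm] add [sro] -> 13 lines: pnepb gnuhp vbuwl sro iipqr xgfjp pmop faxei dvkgn alqrk eayd hspr nar
Hunk 4: at line 2 remove [sro,iipqr] add [enqx] -> 12 lines: pnepb gnuhp vbuwl enqx xgfjp pmop faxei dvkgn alqrk eayd hspr nar
Final line 8: dvkgn

Answer: dvkgn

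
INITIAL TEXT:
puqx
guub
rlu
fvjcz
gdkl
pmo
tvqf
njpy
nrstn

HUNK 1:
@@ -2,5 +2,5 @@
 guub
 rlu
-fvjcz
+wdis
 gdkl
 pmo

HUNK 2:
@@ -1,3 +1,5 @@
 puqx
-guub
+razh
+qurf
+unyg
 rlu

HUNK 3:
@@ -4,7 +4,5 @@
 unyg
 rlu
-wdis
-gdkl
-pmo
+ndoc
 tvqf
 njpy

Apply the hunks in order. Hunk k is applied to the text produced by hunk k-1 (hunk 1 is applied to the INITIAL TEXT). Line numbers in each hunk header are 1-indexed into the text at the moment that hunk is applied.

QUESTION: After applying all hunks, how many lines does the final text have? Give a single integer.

Answer: 9

Derivation:
Hunk 1: at line 2 remove [fvjcz] add [wdis] -> 9 lines: puqx guub rlu wdis gdkl pmo tvqf njpy nrstn
Hunk 2: at line 1 remove [guub] add [razh,qurf,unyg] -> 11 lines: puqx razh qurf unyg rlu wdis gdkl pmo tvqf njpy nrstn
Hunk 3: at line 4 remove [wdis,gdkl,pmo] add [ndoc] -> 9 lines: puqx razh qurf unyg rlu ndoc tvqf njpy nrstn
Final line count: 9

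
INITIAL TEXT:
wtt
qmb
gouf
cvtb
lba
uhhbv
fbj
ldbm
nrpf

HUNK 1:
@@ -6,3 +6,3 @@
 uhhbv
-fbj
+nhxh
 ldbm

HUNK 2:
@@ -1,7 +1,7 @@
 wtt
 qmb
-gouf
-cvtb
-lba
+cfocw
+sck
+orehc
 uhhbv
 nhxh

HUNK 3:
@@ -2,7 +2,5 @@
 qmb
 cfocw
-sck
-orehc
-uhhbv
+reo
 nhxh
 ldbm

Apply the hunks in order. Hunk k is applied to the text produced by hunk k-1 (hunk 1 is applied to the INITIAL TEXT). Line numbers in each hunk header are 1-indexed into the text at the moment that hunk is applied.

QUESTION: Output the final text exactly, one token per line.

Hunk 1: at line 6 remove [fbj] add [nhxh] -> 9 lines: wtt qmb gouf cvtb lba uhhbv nhxh ldbm nrpf
Hunk 2: at line 1 remove [gouf,cvtb,lba] add [cfocw,sck,orehc] -> 9 lines: wtt qmb cfocw sck orehc uhhbv nhxh ldbm nrpf
Hunk 3: at line 2 remove [sck,orehc,uhhbv] add [reo] -> 7 lines: wtt qmb cfocw reo nhxh ldbm nrpf

Answer: wtt
qmb
cfocw
reo
nhxh
ldbm
nrpf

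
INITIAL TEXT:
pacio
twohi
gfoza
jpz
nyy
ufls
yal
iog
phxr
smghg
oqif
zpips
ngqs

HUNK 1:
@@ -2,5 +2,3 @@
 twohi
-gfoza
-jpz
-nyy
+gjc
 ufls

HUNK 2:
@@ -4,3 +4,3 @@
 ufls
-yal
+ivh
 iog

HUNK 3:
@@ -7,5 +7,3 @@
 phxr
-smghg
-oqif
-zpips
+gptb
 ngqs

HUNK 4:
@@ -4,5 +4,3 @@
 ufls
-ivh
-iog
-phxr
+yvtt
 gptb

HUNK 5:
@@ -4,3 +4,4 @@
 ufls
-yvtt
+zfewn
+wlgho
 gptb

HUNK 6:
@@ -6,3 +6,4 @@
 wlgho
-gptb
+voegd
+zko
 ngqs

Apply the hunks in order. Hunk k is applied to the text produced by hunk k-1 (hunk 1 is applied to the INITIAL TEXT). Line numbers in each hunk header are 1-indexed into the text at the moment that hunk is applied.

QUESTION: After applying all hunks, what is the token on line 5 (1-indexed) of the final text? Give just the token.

Hunk 1: at line 2 remove [gfoza,jpz,nyy] add [gjc] -> 11 lines: pacio twohi gjc ufls yal iog phxr smghg oqif zpips ngqs
Hunk 2: at line 4 remove [yal] add [ivh] -> 11 lines: pacio twohi gjc ufls ivh iog phxr smghg oqif zpips ngqs
Hunk 3: at line 7 remove [smghg,oqif,zpips] add [gptb] -> 9 lines: pacio twohi gjc ufls ivh iog phxr gptb ngqs
Hunk 4: at line 4 remove [ivh,iog,phxr] add [yvtt] -> 7 lines: pacio twohi gjc ufls yvtt gptb ngqs
Hunk 5: at line 4 remove [yvtt] add [zfewn,wlgho] -> 8 lines: pacio twohi gjc ufls zfewn wlgho gptb ngqs
Hunk 6: at line 6 remove [gptb] add [voegd,zko] -> 9 lines: pacio twohi gjc ufls zfewn wlgho voegd zko ngqs
Final line 5: zfewn

Answer: zfewn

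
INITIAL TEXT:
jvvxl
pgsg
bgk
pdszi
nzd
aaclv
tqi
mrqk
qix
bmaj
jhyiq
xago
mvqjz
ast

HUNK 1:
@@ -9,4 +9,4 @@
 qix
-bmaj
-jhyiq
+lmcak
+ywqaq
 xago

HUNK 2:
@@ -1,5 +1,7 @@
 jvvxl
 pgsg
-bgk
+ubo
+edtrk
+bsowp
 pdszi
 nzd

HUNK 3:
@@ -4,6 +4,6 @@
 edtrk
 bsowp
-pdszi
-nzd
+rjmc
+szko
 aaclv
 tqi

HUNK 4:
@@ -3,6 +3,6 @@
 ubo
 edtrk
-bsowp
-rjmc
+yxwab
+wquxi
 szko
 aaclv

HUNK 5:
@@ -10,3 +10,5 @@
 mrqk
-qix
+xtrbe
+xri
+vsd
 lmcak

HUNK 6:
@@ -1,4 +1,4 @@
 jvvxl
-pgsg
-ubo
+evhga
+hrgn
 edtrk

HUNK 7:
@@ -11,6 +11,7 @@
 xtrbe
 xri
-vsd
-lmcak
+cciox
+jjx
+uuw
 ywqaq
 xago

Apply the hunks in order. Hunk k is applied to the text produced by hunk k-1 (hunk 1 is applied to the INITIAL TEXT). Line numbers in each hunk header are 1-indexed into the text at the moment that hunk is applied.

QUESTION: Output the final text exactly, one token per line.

Answer: jvvxl
evhga
hrgn
edtrk
yxwab
wquxi
szko
aaclv
tqi
mrqk
xtrbe
xri
cciox
jjx
uuw
ywqaq
xago
mvqjz
ast

Derivation:
Hunk 1: at line 9 remove [bmaj,jhyiq] add [lmcak,ywqaq] -> 14 lines: jvvxl pgsg bgk pdszi nzd aaclv tqi mrqk qix lmcak ywqaq xago mvqjz ast
Hunk 2: at line 1 remove [bgk] add [ubo,edtrk,bsowp] -> 16 lines: jvvxl pgsg ubo edtrk bsowp pdszi nzd aaclv tqi mrqk qix lmcak ywqaq xago mvqjz ast
Hunk 3: at line 4 remove [pdszi,nzd] add [rjmc,szko] -> 16 lines: jvvxl pgsg ubo edtrk bsowp rjmc szko aaclv tqi mrqk qix lmcak ywqaq xago mvqjz ast
Hunk 4: at line 3 remove [bsowp,rjmc] add [yxwab,wquxi] -> 16 lines: jvvxl pgsg ubo edtrk yxwab wquxi szko aaclv tqi mrqk qix lmcak ywqaq xago mvqjz ast
Hunk 5: at line 10 remove [qix] add [xtrbe,xri,vsd] -> 18 lines: jvvxl pgsg ubo edtrk yxwab wquxi szko aaclv tqi mrqk xtrbe xri vsd lmcak ywqaq xago mvqjz ast
Hunk 6: at line 1 remove [pgsg,ubo] add [evhga,hrgn] -> 18 lines: jvvxl evhga hrgn edtrk yxwab wquxi szko aaclv tqi mrqk xtrbe xri vsd lmcak ywqaq xago mvqjz ast
Hunk 7: at line 11 remove [vsd,lmcak] add [cciox,jjx,uuw] -> 19 lines: jvvxl evhga hrgn edtrk yxwab wquxi szko aaclv tqi mrqk xtrbe xri cciox jjx uuw ywqaq xago mvqjz ast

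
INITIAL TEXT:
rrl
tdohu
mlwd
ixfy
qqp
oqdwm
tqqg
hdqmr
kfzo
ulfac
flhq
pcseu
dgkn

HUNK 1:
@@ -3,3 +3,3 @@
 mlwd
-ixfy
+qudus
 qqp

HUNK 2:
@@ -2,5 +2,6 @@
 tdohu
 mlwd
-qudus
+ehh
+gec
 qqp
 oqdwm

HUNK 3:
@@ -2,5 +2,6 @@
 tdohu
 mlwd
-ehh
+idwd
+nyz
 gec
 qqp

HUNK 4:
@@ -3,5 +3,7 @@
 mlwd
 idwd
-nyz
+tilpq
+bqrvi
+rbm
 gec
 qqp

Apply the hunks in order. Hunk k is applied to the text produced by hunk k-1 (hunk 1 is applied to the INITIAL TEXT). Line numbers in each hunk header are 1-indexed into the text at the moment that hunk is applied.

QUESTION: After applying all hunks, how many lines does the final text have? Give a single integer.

Answer: 17

Derivation:
Hunk 1: at line 3 remove [ixfy] add [qudus] -> 13 lines: rrl tdohu mlwd qudus qqp oqdwm tqqg hdqmr kfzo ulfac flhq pcseu dgkn
Hunk 2: at line 2 remove [qudus] add [ehh,gec] -> 14 lines: rrl tdohu mlwd ehh gec qqp oqdwm tqqg hdqmr kfzo ulfac flhq pcseu dgkn
Hunk 3: at line 2 remove [ehh] add [idwd,nyz] -> 15 lines: rrl tdohu mlwd idwd nyz gec qqp oqdwm tqqg hdqmr kfzo ulfac flhq pcseu dgkn
Hunk 4: at line 3 remove [nyz] add [tilpq,bqrvi,rbm] -> 17 lines: rrl tdohu mlwd idwd tilpq bqrvi rbm gec qqp oqdwm tqqg hdqmr kfzo ulfac flhq pcseu dgkn
Final line count: 17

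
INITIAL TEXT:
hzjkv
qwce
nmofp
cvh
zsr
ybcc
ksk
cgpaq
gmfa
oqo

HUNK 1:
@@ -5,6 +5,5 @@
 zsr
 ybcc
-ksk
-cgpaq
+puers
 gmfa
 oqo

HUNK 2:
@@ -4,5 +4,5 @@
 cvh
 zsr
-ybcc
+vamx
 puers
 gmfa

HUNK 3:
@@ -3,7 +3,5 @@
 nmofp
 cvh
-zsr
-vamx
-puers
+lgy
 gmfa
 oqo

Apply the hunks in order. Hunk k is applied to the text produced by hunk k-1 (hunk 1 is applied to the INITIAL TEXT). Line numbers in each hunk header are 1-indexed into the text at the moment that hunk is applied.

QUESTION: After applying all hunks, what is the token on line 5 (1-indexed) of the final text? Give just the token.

Answer: lgy

Derivation:
Hunk 1: at line 5 remove [ksk,cgpaq] add [puers] -> 9 lines: hzjkv qwce nmofp cvh zsr ybcc puers gmfa oqo
Hunk 2: at line 4 remove [ybcc] add [vamx] -> 9 lines: hzjkv qwce nmofp cvh zsr vamx puers gmfa oqo
Hunk 3: at line 3 remove [zsr,vamx,puers] add [lgy] -> 7 lines: hzjkv qwce nmofp cvh lgy gmfa oqo
Final line 5: lgy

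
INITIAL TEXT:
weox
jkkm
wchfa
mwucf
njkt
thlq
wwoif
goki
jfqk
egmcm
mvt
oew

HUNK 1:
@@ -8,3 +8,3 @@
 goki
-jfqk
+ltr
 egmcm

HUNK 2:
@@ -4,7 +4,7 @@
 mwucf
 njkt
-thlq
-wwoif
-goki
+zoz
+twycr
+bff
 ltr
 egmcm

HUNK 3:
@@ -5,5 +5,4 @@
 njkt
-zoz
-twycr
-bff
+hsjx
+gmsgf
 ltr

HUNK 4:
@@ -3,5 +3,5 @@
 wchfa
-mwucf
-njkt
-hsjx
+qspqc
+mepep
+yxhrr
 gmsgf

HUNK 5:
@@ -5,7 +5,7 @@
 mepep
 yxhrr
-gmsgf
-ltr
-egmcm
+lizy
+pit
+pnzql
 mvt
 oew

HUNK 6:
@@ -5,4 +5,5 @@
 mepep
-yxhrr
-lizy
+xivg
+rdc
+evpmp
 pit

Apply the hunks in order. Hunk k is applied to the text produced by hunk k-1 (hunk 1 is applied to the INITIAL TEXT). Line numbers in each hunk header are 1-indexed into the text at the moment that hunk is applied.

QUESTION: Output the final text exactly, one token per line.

Answer: weox
jkkm
wchfa
qspqc
mepep
xivg
rdc
evpmp
pit
pnzql
mvt
oew

Derivation:
Hunk 1: at line 8 remove [jfqk] add [ltr] -> 12 lines: weox jkkm wchfa mwucf njkt thlq wwoif goki ltr egmcm mvt oew
Hunk 2: at line 4 remove [thlq,wwoif,goki] add [zoz,twycr,bff] -> 12 lines: weox jkkm wchfa mwucf njkt zoz twycr bff ltr egmcm mvt oew
Hunk 3: at line 5 remove [zoz,twycr,bff] add [hsjx,gmsgf] -> 11 lines: weox jkkm wchfa mwucf njkt hsjx gmsgf ltr egmcm mvt oew
Hunk 4: at line 3 remove [mwucf,njkt,hsjx] add [qspqc,mepep,yxhrr] -> 11 lines: weox jkkm wchfa qspqc mepep yxhrr gmsgf ltr egmcm mvt oew
Hunk 5: at line 5 remove [gmsgf,ltr,egmcm] add [lizy,pit,pnzql] -> 11 lines: weox jkkm wchfa qspqc mepep yxhrr lizy pit pnzql mvt oew
Hunk 6: at line 5 remove [yxhrr,lizy] add [xivg,rdc,evpmp] -> 12 lines: weox jkkm wchfa qspqc mepep xivg rdc evpmp pit pnzql mvt oew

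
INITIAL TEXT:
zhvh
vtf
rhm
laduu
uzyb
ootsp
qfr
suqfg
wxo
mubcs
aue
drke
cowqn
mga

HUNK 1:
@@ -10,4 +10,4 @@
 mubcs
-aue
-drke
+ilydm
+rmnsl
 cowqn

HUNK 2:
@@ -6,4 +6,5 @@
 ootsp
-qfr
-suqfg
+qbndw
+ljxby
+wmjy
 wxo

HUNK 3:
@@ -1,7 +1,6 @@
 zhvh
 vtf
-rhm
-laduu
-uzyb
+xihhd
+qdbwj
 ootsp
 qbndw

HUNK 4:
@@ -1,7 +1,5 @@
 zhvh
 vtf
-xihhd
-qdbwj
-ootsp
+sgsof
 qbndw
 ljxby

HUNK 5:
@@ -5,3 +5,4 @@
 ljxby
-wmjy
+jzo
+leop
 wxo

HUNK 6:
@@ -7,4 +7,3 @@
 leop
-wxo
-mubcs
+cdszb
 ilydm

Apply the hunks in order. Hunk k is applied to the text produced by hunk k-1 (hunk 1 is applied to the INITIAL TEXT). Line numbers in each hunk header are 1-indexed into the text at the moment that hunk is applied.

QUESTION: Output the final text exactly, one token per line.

Answer: zhvh
vtf
sgsof
qbndw
ljxby
jzo
leop
cdszb
ilydm
rmnsl
cowqn
mga

Derivation:
Hunk 1: at line 10 remove [aue,drke] add [ilydm,rmnsl] -> 14 lines: zhvh vtf rhm laduu uzyb ootsp qfr suqfg wxo mubcs ilydm rmnsl cowqn mga
Hunk 2: at line 6 remove [qfr,suqfg] add [qbndw,ljxby,wmjy] -> 15 lines: zhvh vtf rhm laduu uzyb ootsp qbndw ljxby wmjy wxo mubcs ilydm rmnsl cowqn mga
Hunk 3: at line 1 remove [rhm,laduu,uzyb] add [xihhd,qdbwj] -> 14 lines: zhvh vtf xihhd qdbwj ootsp qbndw ljxby wmjy wxo mubcs ilydm rmnsl cowqn mga
Hunk 4: at line 1 remove [xihhd,qdbwj,ootsp] add [sgsof] -> 12 lines: zhvh vtf sgsof qbndw ljxby wmjy wxo mubcs ilydm rmnsl cowqn mga
Hunk 5: at line 5 remove [wmjy] add [jzo,leop] -> 13 lines: zhvh vtf sgsof qbndw ljxby jzo leop wxo mubcs ilydm rmnsl cowqn mga
Hunk 6: at line 7 remove [wxo,mubcs] add [cdszb] -> 12 lines: zhvh vtf sgsof qbndw ljxby jzo leop cdszb ilydm rmnsl cowqn mga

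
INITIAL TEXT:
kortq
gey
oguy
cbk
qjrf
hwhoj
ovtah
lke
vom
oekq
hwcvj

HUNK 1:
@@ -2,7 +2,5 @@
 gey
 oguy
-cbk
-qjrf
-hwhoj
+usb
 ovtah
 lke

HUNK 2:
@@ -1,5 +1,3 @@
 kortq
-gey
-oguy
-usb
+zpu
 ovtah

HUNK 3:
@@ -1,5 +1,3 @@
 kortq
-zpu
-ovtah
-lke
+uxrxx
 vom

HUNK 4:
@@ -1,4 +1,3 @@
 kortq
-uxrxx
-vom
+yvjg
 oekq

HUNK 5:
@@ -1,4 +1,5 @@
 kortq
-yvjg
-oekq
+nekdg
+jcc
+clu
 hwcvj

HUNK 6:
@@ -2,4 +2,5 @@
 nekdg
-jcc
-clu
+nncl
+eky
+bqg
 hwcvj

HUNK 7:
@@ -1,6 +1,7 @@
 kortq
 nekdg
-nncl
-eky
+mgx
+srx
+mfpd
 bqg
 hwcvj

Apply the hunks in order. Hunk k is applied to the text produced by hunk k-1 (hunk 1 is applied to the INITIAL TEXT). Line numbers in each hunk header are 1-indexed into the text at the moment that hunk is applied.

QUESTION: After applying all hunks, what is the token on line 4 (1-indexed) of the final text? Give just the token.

Answer: srx

Derivation:
Hunk 1: at line 2 remove [cbk,qjrf,hwhoj] add [usb] -> 9 lines: kortq gey oguy usb ovtah lke vom oekq hwcvj
Hunk 2: at line 1 remove [gey,oguy,usb] add [zpu] -> 7 lines: kortq zpu ovtah lke vom oekq hwcvj
Hunk 3: at line 1 remove [zpu,ovtah,lke] add [uxrxx] -> 5 lines: kortq uxrxx vom oekq hwcvj
Hunk 4: at line 1 remove [uxrxx,vom] add [yvjg] -> 4 lines: kortq yvjg oekq hwcvj
Hunk 5: at line 1 remove [yvjg,oekq] add [nekdg,jcc,clu] -> 5 lines: kortq nekdg jcc clu hwcvj
Hunk 6: at line 2 remove [jcc,clu] add [nncl,eky,bqg] -> 6 lines: kortq nekdg nncl eky bqg hwcvj
Hunk 7: at line 1 remove [nncl,eky] add [mgx,srx,mfpd] -> 7 lines: kortq nekdg mgx srx mfpd bqg hwcvj
Final line 4: srx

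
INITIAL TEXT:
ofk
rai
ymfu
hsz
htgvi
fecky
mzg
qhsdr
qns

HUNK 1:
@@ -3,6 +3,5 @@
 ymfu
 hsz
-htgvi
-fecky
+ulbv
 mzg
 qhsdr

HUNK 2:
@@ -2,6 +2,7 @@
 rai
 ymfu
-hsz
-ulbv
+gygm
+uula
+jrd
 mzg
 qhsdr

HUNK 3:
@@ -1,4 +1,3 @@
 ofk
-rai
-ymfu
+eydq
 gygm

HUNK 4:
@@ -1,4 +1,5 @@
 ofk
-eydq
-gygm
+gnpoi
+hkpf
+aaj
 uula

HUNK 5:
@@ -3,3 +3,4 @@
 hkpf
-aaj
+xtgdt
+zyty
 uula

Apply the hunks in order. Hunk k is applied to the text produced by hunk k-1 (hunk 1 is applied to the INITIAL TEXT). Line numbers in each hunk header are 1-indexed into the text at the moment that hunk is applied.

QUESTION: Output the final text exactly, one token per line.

Answer: ofk
gnpoi
hkpf
xtgdt
zyty
uula
jrd
mzg
qhsdr
qns

Derivation:
Hunk 1: at line 3 remove [htgvi,fecky] add [ulbv] -> 8 lines: ofk rai ymfu hsz ulbv mzg qhsdr qns
Hunk 2: at line 2 remove [hsz,ulbv] add [gygm,uula,jrd] -> 9 lines: ofk rai ymfu gygm uula jrd mzg qhsdr qns
Hunk 3: at line 1 remove [rai,ymfu] add [eydq] -> 8 lines: ofk eydq gygm uula jrd mzg qhsdr qns
Hunk 4: at line 1 remove [eydq,gygm] add [gnpoi,hkpf,aaj] -> 9 lines: ofk gnpoi hkpf aaj uula jrd mzg qhsdr qns
Hunk 5: at line 3 remove [aaj] add [xtgdt,zyty] -> 10 lines: ofk gnpoi hkpf xtgdt zyty uula jrd mzg qhsdr qns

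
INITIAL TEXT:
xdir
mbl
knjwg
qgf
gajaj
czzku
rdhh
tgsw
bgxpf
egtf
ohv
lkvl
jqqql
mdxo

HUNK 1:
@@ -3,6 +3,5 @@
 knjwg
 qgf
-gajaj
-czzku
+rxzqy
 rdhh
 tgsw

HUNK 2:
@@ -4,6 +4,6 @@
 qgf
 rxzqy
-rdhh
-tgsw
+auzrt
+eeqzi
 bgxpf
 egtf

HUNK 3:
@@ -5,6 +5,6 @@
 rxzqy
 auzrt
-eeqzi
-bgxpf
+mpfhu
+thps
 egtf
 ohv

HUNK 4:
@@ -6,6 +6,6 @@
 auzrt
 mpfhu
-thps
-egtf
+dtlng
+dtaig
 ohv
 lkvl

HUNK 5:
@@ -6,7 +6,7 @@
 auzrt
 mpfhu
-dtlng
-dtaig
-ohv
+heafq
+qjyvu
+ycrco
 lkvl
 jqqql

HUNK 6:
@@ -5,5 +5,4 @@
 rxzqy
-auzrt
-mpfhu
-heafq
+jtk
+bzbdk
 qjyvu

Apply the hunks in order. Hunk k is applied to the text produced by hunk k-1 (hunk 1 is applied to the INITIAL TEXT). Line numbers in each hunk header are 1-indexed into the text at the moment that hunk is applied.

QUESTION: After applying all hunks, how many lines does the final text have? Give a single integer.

Hunk 1: at line 3 remove [gajaj,czzku] add [rxzqy] -> 13 lines: xdir mbl knjwg qgf rxzqy rdhh tgsw bgxpf egtf ohv lkvl jqqql mdxo
Hunk 2: at line 4 remove [rdhh,tgsw] add [auzrt,eeqzi] -> 13 lines: xdir mbl knjwg qgf rxzqy auzrt eeqzi bgxpf egtf ohv lkvl jqqql mdxo
Hunk 3: at line 5 remove [eeqzi,bgxpf] add [mpfhu,thps] -> 13 lines: xdir mbl knjwg qgf rxzqy auzrt mpfhu thps egtf ohv lkvl jqqql mdxo
Hunk 4: at line 6 remove [thps,egtf] add [dtlng,dtaig] -> 13 lines: xdir mbl knjwg qgf rxzqy auzrt mpfhu dtlng dtaig ohv lkvl jqqql mdxo
Hunk 5: at line 6 remove [dtlng,dtaig,ohv] add [heafq,qjyvu,ycrco] -> 13 lines: xdir mbl knjwg qgf rxzqy auzrt mpfhu heafq qjyvu ycrco lkvl jqqql mdxo
Hunk 6: at line 5 remove [auzrt,mpfhu,heafq] add [jtk,bzbdk] -> 12 lines: xdir mbl knjwg qgf rxzqy jtk bzbdk qjyvu ycrco lkvl jqqql mdxo
Final line count: 12

Answer: 12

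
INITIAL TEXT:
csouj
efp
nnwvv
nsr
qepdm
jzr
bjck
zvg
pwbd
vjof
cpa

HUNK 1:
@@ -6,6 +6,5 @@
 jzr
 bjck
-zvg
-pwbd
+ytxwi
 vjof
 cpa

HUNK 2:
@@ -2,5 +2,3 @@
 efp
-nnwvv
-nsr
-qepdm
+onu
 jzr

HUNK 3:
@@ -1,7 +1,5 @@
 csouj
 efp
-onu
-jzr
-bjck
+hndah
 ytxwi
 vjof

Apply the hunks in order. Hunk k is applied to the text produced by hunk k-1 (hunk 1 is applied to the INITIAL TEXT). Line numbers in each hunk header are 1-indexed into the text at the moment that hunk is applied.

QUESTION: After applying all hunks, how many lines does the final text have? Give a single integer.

Answer: 6

Derivation:
Hunk 1: at line 6 remove [zvg,pwbd] add [ytxwi] -> 10 lines: csouj efp nnwvv nsr qepdm jzr bjck ytxwi vjof cpa
Hunk 2: at line 2 remove [nnwvv,nsr,qepdm] add [onu] -> 8 lines: csouj efp onu jzr bjck ytxwi vjof cpa
Hunk 3: at line 1 remove [onu,jzr,bjck] add [hndah] -> 6 lines: csouj efp hndah ytxwi vjof cpa
Final line count: 6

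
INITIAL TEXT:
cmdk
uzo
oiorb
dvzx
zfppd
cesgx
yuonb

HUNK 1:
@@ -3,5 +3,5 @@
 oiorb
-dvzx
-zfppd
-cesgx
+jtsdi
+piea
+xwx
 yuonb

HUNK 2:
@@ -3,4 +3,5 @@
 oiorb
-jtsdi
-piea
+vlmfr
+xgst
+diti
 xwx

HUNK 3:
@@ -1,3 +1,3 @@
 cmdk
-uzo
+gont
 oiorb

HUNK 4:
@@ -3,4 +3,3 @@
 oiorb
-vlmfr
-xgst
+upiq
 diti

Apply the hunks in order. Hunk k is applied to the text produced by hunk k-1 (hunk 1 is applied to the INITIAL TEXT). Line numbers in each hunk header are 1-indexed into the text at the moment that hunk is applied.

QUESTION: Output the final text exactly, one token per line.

Answer: cmdk
gont
oiorb
upiq
diti
xwx
yuonb

Derivation:
Hunk 1: at line 3 remove [dvzx,zfppd,cesgx] add [jtsdi,piea,xwx] -> 7 lines: cmdk uzo oiorb jtsdi piea xwx yuonb
Hunk 2: at line 3 remove [jtsdi,piea] add [vlmfr,xgst,diti] -> 8 lines: cmdk uzo oiorb vlmfr xgst diti xwx yuonb
Hunk 3: at line 1 remove [uzo] add [gont] -> 8 lines: cmdk gont oiorb vlmfr xgst diti xwx yuonb
Hunk 4: at line 3 remove [vlmfr,xgst] add [upiq] -> 7 lines: cmdk gont oiorb upiq diti xwx yuonb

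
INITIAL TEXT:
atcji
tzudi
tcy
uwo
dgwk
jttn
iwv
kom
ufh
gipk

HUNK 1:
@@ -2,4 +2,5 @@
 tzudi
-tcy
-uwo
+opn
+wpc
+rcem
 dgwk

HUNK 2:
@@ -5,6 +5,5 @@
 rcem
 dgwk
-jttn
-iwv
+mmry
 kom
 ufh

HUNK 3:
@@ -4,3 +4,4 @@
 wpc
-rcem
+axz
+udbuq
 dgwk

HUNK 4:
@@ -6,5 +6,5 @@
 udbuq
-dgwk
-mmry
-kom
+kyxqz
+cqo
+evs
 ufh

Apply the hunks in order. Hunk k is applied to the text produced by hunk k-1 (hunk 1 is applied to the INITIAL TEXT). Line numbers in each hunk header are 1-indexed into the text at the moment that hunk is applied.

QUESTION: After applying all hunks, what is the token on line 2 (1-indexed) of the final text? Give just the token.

Answer: tzudi

Derivation:
Hunk 1: at line 2 remove [tcy,uwo] add [opn,wpc,rcem] -> 11 lines: atcji tzudi opn wpc rcem dgwk jttn iwv kom ufh gipk
Hunk 2: at line 5 remove [jttn,iwv] add [mmry] -> 10 lines: atcji tzudi opn wpc rcem dgwk mmry kom ufh gipk
Hunk 3: at line 4 remove [rcem] add [axz,udbuq] -> 11 lines: atcji tzudi opn wpc axz udbuq dgwk mmry kom ufh gipk
Hunk 4: at line 6 remove [dgwk,mmry,kom] add [kyxqz,cqo,evs] -> 11 lines: atcji tzudi opn wpc axz udbuq kyxqz cqo evs ufh gipk
Final line 2: tzudi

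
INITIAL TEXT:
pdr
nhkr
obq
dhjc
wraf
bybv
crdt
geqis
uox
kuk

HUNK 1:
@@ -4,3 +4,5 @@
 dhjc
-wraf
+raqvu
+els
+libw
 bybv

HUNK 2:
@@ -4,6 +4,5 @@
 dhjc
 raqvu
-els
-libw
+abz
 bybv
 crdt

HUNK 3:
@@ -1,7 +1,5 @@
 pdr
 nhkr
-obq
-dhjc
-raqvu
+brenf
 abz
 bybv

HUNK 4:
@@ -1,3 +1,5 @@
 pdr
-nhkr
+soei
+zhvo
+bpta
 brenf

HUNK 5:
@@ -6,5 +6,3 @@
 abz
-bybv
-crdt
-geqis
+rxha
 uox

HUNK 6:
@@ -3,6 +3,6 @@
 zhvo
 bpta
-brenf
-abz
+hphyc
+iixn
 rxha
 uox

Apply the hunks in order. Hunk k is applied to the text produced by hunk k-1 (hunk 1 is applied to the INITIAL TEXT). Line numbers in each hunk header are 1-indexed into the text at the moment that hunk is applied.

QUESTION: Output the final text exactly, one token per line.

Hunk 1: at line 4 remove [wraf] add [raqvu,els,libw] -> 12 lines: pdr nhkr obq dhjc raqvu els libw bybv crdt geqis uox kuk
Hunk 2: at line 4 remove [els,libw] add [abz] -> 11 lines: pdr nhkr obq dhjc raqvu abz bybv crdt geqis uox kuk
Hunk 3: at line 1 remove [obq,dhjc,raqvu] add [brenf] -> 9 lines: pdr nhkr brenf abz bybv crdt geqis uox kuk
Hunk 4: at line 1 remove [nhkr] add [soei,zhvo,bpta] -> 11 lines: pdr soei zhvo bpta brenf abz bybv crdt geqis uox kuk
Hunk 5: at line 6 remove [bybv,crdt,geqis] add [rxha] -> 9 lines: pdr soei zhvo bpta brenf abz rxha uox kuk
Hunk 6: at line 3 remove [brenf,abz] add [hphyc,iixn] -> 9 lines: pdr soei zhvo bpta hphyc iixn rxha uox kuk

Answer: pdr
soei
zhvo
bpta
hphyc
iixn
rxha
uox
kuk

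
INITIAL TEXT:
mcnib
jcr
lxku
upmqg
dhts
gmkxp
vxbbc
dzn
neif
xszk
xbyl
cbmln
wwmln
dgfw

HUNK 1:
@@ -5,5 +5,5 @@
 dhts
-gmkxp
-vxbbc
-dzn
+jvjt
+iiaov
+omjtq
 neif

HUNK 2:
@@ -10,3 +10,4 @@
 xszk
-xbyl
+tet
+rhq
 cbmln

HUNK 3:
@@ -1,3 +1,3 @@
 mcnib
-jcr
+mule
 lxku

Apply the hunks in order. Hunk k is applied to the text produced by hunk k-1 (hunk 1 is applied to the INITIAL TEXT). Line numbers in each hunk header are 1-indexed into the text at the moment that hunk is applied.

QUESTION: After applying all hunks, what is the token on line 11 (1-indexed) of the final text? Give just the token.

Answer: tet

Derivation:
Hunk 1: at line 5 remove [gmkxp,vxbbc,dzn] add [jvjt,iiaov,omjtq] -> 14 lines: mcnib jcr lxku upmqg dhts jvjt iiaov omjtq neif xszk xbyl cbmln wwmln dgfw
Hunk 2: at line 10 remove [xbyl] add [tet,rhq] -> 15 lines: mcnib jcr lxku upmqg dhts jvjt iiaov omjtq neif xszk tet rhq cbmln wwmln dgfw
Hunk 3: at line 1 remove [jcr] add [mule] -> 15 lines: mcnib mule lxku upmqg dhts jvjt iiaov omjtq neif xszk tet rhq cbmln wwmln dgfw
Final line 11: tet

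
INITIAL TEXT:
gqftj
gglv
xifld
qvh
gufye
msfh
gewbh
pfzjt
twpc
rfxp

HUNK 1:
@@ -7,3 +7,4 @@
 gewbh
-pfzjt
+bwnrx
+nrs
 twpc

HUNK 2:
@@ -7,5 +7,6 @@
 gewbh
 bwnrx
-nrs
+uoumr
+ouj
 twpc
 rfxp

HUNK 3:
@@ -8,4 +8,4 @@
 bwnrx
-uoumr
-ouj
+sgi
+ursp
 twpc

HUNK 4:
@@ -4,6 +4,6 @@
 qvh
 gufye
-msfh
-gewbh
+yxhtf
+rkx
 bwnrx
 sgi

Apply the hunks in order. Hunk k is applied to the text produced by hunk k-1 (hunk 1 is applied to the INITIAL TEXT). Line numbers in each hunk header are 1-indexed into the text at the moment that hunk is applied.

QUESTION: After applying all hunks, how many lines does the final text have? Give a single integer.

Hunk 1: at line 7 remove [pfzjt] add [bwnrx,nrs] -> 11 lines: gqftj gglv xifld qvh gufye msfh gewbh bwnrx nrs twpc rfxp
Hunk 2: at line 7 remove [nrs] add [uoumr,ouj] -> 12 lines: gqftj gglv xifld qvh gufye msfh gewbh bwnrx uoumr ouj twpc rfxp
Hunk 3: at line 8 remove [uoumr,ouj] add [sgi,ursp] -> 12 lines: gqftj gglv xifld qvh gufye msfh gewbh bwnrx sgi ursp twpc rfxp
Hunk 4: at line 4 remove [msfh,gewbh] add [yxhtf,rkx] -> 12 lines: gqftj gglv xifld qvh gufye yxhtf rkx bwnrx sgi ursp twpc rfxp
Final line count: 12

Answer: 12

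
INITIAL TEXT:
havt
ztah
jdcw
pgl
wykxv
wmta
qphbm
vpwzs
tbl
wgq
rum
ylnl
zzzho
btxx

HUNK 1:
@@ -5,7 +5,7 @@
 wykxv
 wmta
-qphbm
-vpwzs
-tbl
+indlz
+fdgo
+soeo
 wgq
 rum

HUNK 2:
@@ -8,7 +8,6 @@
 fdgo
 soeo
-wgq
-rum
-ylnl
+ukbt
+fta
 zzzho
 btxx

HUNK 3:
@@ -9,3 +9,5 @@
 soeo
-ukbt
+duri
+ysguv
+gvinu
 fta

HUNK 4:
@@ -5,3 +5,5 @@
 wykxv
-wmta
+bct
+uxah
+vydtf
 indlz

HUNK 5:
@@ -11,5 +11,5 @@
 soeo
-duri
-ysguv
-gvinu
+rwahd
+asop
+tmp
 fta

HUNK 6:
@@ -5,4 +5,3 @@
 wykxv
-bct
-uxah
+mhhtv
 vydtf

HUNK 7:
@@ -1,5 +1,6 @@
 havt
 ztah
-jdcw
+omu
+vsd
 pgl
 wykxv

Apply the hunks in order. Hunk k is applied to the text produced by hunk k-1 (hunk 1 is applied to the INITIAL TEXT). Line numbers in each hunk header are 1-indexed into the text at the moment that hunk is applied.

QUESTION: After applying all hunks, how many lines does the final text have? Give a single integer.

Hunk 1: at line 5 remove [qphbm,vpwzs,tbl] add [indlz,fdgo,soeo] -> 14 lines: havt ztah jdcw pgl wykxv wmta indlz fdgo soeo wgq rum ylnl zzzho btxx
Hunk 2: at line 8 remove [wgq,rum,ylnl] add [ukbt,fta] -> 13 lines: havt ztah jdcw pgl wykxv wmta indlz fdgo soeo ukbt fta zzzho btxx
Hunk 3: at line 9 remove [ukbt] add [duri,ysguv,gvinu] -> 15 lines: havt ztah jdcw pgl wykxv wmta indlz fdgo soeo duri ysguv gvinu fta zzzho btxx
Hunk 4: at line 5 remove [wmta] add [bct,uxah,vydtf] -> 17 lines: havt ztah jdcw pgl wykxv bct uxah vydtf indlz fdgo soeo duri ysguv gvinu fta zzzho btxx
Hunk 5: at line 11 remove [duri,ysguv,gvinu] add [rwahd,asop,tmp] -> 17 lines: havt ztah jdcw pgl wykxv bct uxah vydtf indlz fdgo soeo rwahd asop tmp fta zzzho btxx
Hunk 6: at line 5 remove [bct,uxah] add [mhhtv] -> 16 lines: havt ztah jdcw pgl wykxv mhhtv vydtf indlz fdgo soeo rwahd asop tmp fta zzzho btxx
Hunk 7: at line 1 remove [jdcw] add [omu,vsd] -> 17 lines: havt ztah omu vsd pgl wykxv mhhtv vydtf indlz fdgo soeo rwahd asop tmp fta zzzho btxx
Final line count: 17

Answer: 17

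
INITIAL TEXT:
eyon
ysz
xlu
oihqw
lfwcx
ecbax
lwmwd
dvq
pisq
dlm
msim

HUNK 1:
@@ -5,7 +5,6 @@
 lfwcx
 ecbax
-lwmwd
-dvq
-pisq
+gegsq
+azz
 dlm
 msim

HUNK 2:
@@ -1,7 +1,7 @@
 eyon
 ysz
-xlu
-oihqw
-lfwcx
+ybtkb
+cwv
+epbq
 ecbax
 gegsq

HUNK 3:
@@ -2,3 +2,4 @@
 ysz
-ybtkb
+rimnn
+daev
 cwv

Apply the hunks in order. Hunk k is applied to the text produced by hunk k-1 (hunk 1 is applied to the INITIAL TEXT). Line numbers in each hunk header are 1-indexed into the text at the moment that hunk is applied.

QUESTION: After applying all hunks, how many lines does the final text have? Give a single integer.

Answer: 11

Derivation:
Hunk 1: at line 5 remove [lwmwd,dvq,pisq] add [gegsq,azz] -> 10 lines: eyon ysz xlu oihqw lfwcx ecbax gegsq azz dlm msim
Hunk 2: at line 1 remove [xlu,oihqw,lfwcx] add [ybtkb,cwv,epbq] -> 10 lines: eyon ysz ybtkb cwv epbq ecbax gegsq azz dlm msim
Hunk 3: at line 2 remove [ybtkb] add [rimnn,daev] -> 11 lines: eyon ysz rimnn daev cwv epbq ecbax gegsq azz dlm msim
Final line count: 11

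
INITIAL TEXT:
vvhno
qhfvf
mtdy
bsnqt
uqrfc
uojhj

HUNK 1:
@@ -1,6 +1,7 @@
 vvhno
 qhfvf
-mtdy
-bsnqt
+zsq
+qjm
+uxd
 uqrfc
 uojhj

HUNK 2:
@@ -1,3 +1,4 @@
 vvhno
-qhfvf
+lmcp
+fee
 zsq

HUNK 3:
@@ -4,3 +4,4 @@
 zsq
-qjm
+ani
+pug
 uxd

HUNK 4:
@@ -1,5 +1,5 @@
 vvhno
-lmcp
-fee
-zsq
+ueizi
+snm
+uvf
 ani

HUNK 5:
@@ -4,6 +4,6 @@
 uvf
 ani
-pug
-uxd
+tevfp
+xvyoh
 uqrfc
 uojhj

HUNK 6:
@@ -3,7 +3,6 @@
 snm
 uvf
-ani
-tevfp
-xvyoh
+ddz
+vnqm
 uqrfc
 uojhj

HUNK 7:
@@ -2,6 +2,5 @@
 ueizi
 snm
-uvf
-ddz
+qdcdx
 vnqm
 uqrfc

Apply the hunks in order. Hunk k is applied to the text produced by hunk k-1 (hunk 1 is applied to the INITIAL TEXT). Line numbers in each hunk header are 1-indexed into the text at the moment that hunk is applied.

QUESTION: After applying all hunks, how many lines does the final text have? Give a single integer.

Hunk 1: at line 1 remove [mtdy,bsnqt] add [zsq,qjm,uxd] -> 7 lines: vvhno qhfvf zsq qjm uxd uqrfc uojhj
Hunk 2: at line 1 remove [qhfvf] add [lmcp,fee] -> 8 lines: vvhno lmcp fee zsq qjm uxd uqrfc uojhj
Hunk 3: at line 4 remove [qjm] add [ani,pug] -> 9 lines: vvhno lmcp fee zsq ani pug uxd uqrfc uojhj
Hunk 4: at line 1 remove [lmcp,fee,zsq] add [ueizi,snm,uvf] -> 9 lines: vvhno ueizi snm uvf ani pug uxd uqrfc uojhj
Hunk 5: at line 4 remove [pug,uxd] add [tevfp,xvyoh] -> 9 lines: vvhno ueizi snm uvf ani tevfp xvyoh uqrfc uojhj
Hunk 6: at line 3 remove [ani,tevfp,xvyoh] add [ddz,vnqm] -> 8 lines: vvhno ueizi snm uvf ddz vnqm uqrfc uojhj
Hunk 7: at line 2 remove [uvf,ddz] add [qdcdx] -> 7 lines: vvhno ueizi snm qdcdx vnqm uqrfc uojhj
Final line count: 7

Answer: 7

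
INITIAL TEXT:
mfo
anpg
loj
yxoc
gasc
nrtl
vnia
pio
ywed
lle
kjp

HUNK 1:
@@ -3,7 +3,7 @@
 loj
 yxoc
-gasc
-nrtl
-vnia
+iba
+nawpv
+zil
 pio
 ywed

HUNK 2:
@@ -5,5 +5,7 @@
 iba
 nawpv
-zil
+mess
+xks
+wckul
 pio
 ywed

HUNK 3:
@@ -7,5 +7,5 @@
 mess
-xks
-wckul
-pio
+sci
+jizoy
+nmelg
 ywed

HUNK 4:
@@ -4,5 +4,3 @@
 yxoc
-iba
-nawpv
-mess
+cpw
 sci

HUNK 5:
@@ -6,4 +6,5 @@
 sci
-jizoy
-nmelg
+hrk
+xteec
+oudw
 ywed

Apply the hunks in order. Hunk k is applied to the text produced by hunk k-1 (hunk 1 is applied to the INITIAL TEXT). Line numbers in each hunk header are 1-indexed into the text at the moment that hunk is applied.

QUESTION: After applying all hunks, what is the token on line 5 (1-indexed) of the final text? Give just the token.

Answer: cpw

Derivation:
Hunk 1: at line 3 remove [gasc,nrtl,vnia] add [iba,nawpv,zil] -> 11 lines: mfo anpg loj yxoc iba nawpv zil pio ywed lle kjp
Hunk 2: at line 5 remove [zil] add [mess,xks,wckul] -> 13 lines: mfo anpg loj yxoc iba nawpv mess xks wckul pio ywed lle kjp
Hunk 3: at line 7 remove [xks,wckul,pio] add [sci,jizoy,nmelg] -> 13 lines: mfo anpg loj yxoc iba nawpv mess sci jizoy nmelg ywed lle kjp
Hunk 4: at line 4 remove [iba,nawpv,mess] add [cpw] -> 11 lines: mfo anpg loj yxoc cpw sci jizoy nmelg ywed lle kjp
Hunk 5: at line 6 remove [jizoy,nmelg] add [hrk,xteec,oudw] -> 12 lines: mfo anpg loj yxoc cpw sci hrk xteec oudw ywed lle kjp
Final line 5: cpw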